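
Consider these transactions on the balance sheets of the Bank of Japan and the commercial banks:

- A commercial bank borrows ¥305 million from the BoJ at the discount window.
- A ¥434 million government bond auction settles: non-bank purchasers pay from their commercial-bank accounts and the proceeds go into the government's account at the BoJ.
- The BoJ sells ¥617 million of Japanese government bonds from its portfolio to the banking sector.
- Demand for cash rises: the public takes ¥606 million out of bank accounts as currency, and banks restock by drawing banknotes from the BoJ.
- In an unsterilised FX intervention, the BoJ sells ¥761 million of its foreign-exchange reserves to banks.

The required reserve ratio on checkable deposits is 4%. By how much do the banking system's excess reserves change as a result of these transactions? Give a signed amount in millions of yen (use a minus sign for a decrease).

Discount-window loan ¥305 million: reserves +¥305M, deposits 0.
Government account inflow ¥434 million: reserves −¥434M, deposits −¥434M.
OMO sale (to banks) ¥617 million: reserves −¥617M, deposits 0.
Currency withdrawal ¥606 million: reserves −¥606M, deposits −¥606M.
FX sale ¥761 million: reserves −¥761M, deposits 0.
Totals: Δreserves = −¥2113M, Δdeposits = −¥1040M.
Δrequired reserves = 4% × −¥1040M = −¥41.6M.
Δexcess reserves = Δreserves − Δrequired = −¥2113M − (−¥41.6M) = -¥2071.4 million.

-¥2071.4 million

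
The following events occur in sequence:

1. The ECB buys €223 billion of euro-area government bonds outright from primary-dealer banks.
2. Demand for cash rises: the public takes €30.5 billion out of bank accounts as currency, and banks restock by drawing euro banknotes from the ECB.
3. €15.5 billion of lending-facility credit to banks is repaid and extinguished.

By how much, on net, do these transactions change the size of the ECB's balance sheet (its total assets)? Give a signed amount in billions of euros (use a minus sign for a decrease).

OMO purchase (from banks) €223 billion: an ECB asset is acquired → +€223B.
Currency withdrawal €30.5 billion: only the composition of liabilities changes → 0.
Discount-window repayment €15.5 billion: an ECB asset is shed → −€15.5B.
Net: 223 + 0 − 15.5 = +€207.5 billion.

+€207.5 billion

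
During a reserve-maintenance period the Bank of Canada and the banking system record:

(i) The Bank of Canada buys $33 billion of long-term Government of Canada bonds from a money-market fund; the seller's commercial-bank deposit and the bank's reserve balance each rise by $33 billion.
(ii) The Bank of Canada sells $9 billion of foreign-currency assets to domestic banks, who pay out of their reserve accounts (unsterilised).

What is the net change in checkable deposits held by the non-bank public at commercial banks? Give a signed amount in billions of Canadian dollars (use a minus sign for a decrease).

Bank of Canada balance sheet:
  Assets:      Securities +$33B, Foreign assets −$9B
  Liabilities: Bank reserves +$24B
Commercial banking system:
  Assets:      Reserves at CB +$24B, Foreign assets +$9B
  Liabilities: Checkable deposits +$33B
So the change in checkable deposits held by the non-bank public at commercial banks is +$33 billion.

+$33 billion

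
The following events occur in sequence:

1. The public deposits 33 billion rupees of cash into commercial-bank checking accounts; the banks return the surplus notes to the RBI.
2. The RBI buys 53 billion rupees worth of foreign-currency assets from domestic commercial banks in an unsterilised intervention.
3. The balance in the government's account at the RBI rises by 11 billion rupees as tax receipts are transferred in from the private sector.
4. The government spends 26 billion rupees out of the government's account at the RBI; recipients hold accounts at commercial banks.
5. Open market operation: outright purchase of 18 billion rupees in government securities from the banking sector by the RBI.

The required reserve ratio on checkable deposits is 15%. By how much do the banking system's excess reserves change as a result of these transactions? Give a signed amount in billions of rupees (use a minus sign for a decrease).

Currency deposit 33 billion rupees: reserves +33B, deposits +33B.
FX purchase 53 billion rupees: reserves +53B, deposits 0.
Government account inflow 11 billion rupees: reserves −11B, deposits −11B.
Government spending 26 billion rupees: reserves +26B, deposits +26B.
OMO purchase (from banks) 18 billion rupees: reserves +18B, deposits 0.
Totals: Δreserves = +119B, Δdeposits = +48B.
Δrequired reserves = 15% × +48B = +7.2B.
Δexcess reserves = Δreserves − Δrequired = +119B − (+7.2B) = +111.8 billion.

+111.8 billion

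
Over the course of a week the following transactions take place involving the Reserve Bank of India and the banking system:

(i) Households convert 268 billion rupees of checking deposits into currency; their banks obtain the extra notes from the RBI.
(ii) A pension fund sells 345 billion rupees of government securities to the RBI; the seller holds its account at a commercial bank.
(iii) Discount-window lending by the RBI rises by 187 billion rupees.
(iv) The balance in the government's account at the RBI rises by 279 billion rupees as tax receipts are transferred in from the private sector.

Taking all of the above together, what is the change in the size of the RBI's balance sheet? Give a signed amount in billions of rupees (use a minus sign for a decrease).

Currency withdrawal 268 billion rupees: only the composition of liabilities changes → 0.
Asset purchase (from non-banks) 345 billion rupees: an RBI asset is acquired → +345B.
Discount-window loan 187 billion rupees: an RBI asset is acquired → +187B.
Government account inflow 279 billion rupees: only the composition of liabilities changes → 0.
Net: 0 + 345 + 187 + 0 = +532 billion.

+532 billion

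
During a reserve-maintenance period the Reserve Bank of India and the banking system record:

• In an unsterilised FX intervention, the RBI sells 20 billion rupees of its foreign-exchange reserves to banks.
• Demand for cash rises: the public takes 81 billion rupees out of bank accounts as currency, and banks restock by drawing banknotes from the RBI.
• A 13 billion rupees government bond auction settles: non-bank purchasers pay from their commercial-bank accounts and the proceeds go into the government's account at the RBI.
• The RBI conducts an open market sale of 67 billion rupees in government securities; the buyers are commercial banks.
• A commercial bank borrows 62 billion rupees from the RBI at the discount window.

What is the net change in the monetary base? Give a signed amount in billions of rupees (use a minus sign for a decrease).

-38 billion

RBI balance sheet:
  Assets:      Securities −67B, Loans to banks +62B, Foreign assets −20B
  Liabilities: Bank reserves −119B, Currency in circulation +81B, Government deposits +13B
Commercial banking system:
  Assets:      Reserves at CB −119B, Securities +67B, Foreign assets +20B
  Liabilities: Checkable deposits −94B, Borrowings from CB +62B
Monetary base = currency + reserves: +81B + (−119B) = -38 billion.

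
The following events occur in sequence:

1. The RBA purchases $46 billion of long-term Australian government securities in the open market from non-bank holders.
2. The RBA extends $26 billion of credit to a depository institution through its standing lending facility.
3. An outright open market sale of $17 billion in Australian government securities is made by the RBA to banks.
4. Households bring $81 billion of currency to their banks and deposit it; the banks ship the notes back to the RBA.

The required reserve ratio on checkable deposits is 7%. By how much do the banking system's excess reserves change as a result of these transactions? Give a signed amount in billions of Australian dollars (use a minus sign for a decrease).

+$127.11 billion

Asset purchase (from non-banks) $46 billion: reserves +$46B, deposits +$46B.
Discount-window loan $26 billion: reserves +$26B, deposits 0.
OMO sale (to banks) $17 billion: reserves −$17B, deposits 0.
Currency deposit $81 billion: reserves +$81B, deposits +$81B.
Totals: Δreserves = +$136B, Δdeposits = +$127B.
Δrequired reserves = 7% × +$127B = +$8.89B.
Δexcess reserves = Δreserves − Δrequired = +$136B − (+$8.89B) = +$127.11 billion.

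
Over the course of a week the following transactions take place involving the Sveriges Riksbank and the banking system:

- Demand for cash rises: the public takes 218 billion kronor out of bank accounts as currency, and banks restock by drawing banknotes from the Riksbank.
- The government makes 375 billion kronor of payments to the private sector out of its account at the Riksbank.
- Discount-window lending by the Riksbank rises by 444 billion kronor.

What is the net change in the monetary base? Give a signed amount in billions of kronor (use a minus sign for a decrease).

Currency withdrawal 218 billion kronor: just a shift between currency and reserves — both are base money → 0.
Government spending 375 billion kronor: a non-base liability converts back to reserves → +375B.
Discount-window loan 444 billion kronor: Riksbank balance sheet expands → +444B.
Net: 0 + 375 + 444 = +819 billion.

+819 billion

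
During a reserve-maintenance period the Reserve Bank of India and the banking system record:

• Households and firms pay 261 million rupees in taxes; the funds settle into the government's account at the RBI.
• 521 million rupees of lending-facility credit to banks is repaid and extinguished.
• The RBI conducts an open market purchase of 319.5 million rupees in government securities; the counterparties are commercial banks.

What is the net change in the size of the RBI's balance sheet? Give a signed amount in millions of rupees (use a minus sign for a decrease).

RBI balance sheet:
  Assets:      Securities +319.5M, Loans to banks −521M
  Liabilities: Bank reserves −462.5M, Government deposits +261M
Change in total RBI assets = -201.5 million.

-201.5 million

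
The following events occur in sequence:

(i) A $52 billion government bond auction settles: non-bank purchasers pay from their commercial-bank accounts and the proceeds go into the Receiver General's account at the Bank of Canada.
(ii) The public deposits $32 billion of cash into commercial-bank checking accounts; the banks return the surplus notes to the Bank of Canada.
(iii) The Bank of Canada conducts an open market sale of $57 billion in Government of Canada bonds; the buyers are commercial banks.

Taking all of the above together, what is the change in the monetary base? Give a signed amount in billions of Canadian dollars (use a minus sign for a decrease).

-$109 billion

Government account inflow $52 billion: reserves shift to a non-base liability → −$52B.
Currency deposit $32 billion: just a shift between currency and reserves — both are base money → 0.
OMO sale (to banks) $57 billion: Bank of Canada balance sheet contracts → −$57B.
Net: −52 + 0 − 57 = -$109 billion.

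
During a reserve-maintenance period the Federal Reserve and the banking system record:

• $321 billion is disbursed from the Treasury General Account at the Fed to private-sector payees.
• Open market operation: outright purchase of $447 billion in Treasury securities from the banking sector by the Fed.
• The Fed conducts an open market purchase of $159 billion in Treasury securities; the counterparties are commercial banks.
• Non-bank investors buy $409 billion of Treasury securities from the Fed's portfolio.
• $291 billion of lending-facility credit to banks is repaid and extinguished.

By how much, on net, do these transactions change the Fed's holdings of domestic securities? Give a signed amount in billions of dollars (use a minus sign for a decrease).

+$197 billion

Fed balance sheet:
  Assets:      Securities +$197B, Loans to banks −$291B
  Liabilities: Bank reserves +$227B, Government deposits −$321B
So the change in the Fed's holdings of domestic securities is +$197 billion.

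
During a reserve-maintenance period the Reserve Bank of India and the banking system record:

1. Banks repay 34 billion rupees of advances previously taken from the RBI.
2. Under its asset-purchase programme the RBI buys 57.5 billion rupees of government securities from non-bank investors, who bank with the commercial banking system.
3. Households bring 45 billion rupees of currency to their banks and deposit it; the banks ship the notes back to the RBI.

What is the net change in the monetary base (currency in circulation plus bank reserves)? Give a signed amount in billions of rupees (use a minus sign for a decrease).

RBI balance sheet:
  Assets:      Securities +57.5B, Loans to banks −34B
  Liabilities: Bank reserves +68.5B, Currency in circulation −45B
Monetary base = currency + reserves: −45B + (+68.5B) = +23.5 billion.

+23.5 billion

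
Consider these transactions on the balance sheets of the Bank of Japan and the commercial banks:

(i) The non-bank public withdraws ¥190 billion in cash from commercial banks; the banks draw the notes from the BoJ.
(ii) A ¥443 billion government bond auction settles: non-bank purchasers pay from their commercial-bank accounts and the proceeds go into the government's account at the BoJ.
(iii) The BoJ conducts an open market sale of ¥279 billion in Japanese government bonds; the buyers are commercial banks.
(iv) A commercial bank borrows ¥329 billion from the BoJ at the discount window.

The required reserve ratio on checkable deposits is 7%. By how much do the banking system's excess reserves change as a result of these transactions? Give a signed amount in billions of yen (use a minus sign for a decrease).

-¥538.69 billion

Currency withdrawal ¥190 billion: reserves −¥190B, deposits −¥190B.
Government account inflow ¥443 billion: reserves −¥443B, deposits −¥443B.
OMO sale (to banks) ¥279 billion: reserves −¥279B, deposits 0.
Discount-window loan ¥329 billion: reserves +¥329B, deposits 0.
Totals: Δreserves = −¥583B, Δdeposits = −¥633B.
Δrequired reserves = 7% × −¥633B = −¥44.31B.
Δexcess reserves = Δreserves − Δrequired = −¥583B − (−¥44.31B) = -¥538.69 billion.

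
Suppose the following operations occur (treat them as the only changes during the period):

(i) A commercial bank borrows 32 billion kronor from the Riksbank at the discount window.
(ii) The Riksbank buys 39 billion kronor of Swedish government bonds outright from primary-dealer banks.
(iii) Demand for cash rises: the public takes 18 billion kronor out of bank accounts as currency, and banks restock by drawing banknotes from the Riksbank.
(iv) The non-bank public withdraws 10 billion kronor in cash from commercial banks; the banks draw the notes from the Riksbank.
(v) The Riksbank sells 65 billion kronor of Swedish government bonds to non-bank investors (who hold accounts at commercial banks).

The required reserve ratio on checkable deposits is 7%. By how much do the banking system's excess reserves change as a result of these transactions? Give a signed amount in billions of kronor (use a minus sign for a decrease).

Discount-window loan 32 billion kronor: reserves +32B, deposits 0.
OMO purchase (from banks) 39 billion kronor: reserves +39B, deposits 0.
Currency withdrawal 18 billion kronor: reserves −18B, deposits −18B.
Currency withdrawal 10 billion kronor: reserves −10B, deposits −10B.
Asset sale (to non-banks) 65 billion kronor: reserves −65B, deposits −65B.
Totals: Δreserves = −22B, Δdeposits = −93B.
Δrequired reserves = 7% × −93B = −6.51B.
Δexcess reserves = Δreserves − Δrequired = −22B − (−6.51B) = -15.49 billion.

-15.49 billion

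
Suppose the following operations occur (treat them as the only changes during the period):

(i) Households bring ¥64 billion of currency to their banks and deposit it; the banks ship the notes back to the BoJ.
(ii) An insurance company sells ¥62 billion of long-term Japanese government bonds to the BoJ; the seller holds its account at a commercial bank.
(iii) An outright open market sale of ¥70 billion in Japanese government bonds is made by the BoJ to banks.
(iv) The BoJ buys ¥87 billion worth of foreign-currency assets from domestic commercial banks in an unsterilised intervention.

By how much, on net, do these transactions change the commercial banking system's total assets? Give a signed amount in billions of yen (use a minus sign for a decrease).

+¥126 billion

Currency deposit ¥64 billion: bank balance sheets expand → +¥64B.
Asset purchase (from non-banks) ¥62 billion: bank balance sheets expand → +¥62B.
OMO sale (to banks) ¥70 billion: just an asset swap on bank balance sheets → 0.
FX purchase ¥87 billion: just an asset swap on bank balance sheets → 0.
Net: 64 + 62 + 0 + 0 = +¥126 billion.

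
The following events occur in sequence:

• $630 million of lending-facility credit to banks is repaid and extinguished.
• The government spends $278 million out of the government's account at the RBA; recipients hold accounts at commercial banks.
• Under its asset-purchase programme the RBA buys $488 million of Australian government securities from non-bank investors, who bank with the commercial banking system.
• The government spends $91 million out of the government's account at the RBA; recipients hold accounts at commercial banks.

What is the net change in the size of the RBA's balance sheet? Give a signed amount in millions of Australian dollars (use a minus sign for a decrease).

-$142 million

RBA balance sheet:
  Assets:      Securities +$488M, Loans to banks −$630M
  Liabilities: Bank reserves +$227M, Government deposits −$369M
Commercial banking system:
  Assets:      Reserves at CB +$227M
  Liabilities: Checkable deposits +$857M, Borrowings from CB −$630M
Change in total RBA assets = -$142 million.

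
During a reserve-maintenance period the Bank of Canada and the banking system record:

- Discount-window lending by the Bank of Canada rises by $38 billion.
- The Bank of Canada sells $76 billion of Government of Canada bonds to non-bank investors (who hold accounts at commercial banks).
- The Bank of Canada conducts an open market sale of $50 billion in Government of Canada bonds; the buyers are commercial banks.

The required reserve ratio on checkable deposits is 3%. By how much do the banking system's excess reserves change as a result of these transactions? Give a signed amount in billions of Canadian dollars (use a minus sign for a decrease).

-$85.72 billion

Discount-window loan $38 billion: reserves +$38B, deposits 0.
Asset sale (to non-banks) $76 billion: reserves −$76B, deposits −$76B.
OMO sale (to banks) $50 billion: reserves −$50B, deposits 0.
Totals: Δreserves = −$88B, Δdeposits = −$76B.
Δrequired reserves = 3% × −$76B = −$2.28B.
Δexcess reserves = Δreserves − Δrequired = −$88B − (−$2.28B) = -$85.72 billion.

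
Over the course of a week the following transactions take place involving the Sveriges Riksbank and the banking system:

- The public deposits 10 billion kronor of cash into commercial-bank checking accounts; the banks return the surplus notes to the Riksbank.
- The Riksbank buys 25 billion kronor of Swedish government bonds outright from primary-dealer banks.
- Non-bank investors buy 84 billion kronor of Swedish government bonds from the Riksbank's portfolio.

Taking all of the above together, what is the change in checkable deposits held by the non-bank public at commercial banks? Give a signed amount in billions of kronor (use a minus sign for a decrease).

-74 billion

Currency deposit 10 billion kronor: non-bank counterparties' bank balances rise → +10B.
OMO purchase (from banks) 25 billion kronor: the counterparty is a bank, so public deposits are unchanged → 0.
Asset sale (to non-banks) 84 billion kronor: non-bank counterparties' bank balances fall → −84B.
Net: 10 + 0 − 84 = -74 billion.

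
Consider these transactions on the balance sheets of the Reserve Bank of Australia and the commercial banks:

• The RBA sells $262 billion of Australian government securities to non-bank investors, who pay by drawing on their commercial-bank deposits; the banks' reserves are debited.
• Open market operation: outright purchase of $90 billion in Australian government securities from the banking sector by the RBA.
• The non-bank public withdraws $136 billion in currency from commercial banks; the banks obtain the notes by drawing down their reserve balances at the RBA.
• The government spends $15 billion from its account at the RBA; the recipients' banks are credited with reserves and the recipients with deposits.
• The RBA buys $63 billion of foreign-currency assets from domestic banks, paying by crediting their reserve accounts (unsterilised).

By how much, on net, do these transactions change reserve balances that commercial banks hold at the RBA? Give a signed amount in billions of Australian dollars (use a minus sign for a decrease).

-$230 billion

RBA balance sheet:
  Assets:      Securities −$172B, Foreign assets +$63B
  Liabilities: Bank reserves −$230B, Currency in circulation +$136B, Government deposits −$15B
Commercial banking system:
  Assets:      Reserves at CB −$230B, Securities −$90B, Foreign assets −$63B
  Liabilities: Checkable deposits −$383B
So the change in reserve balances that commercial banks hold at the RBA is -$230 billion.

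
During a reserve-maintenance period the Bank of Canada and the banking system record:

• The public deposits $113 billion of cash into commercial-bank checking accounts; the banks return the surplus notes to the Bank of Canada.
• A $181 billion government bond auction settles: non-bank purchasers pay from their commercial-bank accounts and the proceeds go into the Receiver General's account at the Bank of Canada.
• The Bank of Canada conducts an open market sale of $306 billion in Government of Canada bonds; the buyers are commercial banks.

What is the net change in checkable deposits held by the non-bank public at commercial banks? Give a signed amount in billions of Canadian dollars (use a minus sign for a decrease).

-$68 billion

Bank of Canada balance sheet:
  Assets:      Securities −$306B
  Liabilities: Bank reserves −$374B, Currency in circulation −$113B, Government deposits +$181B
Commercial banking system:
  Assets:      Reserves at CB −$374B, Securities +$306B
  Liabilities: Checkable deposits −$68B
So the change in checkable deposits held by the non-bank public at commercial banks is -$68 billion.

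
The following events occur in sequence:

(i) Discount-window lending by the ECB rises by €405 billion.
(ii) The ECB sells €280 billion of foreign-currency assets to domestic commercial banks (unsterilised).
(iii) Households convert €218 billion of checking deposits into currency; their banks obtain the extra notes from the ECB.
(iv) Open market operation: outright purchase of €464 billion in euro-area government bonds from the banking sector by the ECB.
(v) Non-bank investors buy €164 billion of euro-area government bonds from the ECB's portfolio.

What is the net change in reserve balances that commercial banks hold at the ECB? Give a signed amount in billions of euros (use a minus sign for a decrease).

ECB balance sheet:
  Assets:      Securities +€300B, Loans to banks +€405B, Foreign assets −€280B
  Liabilities: Bank reserves +€207B, Currency in circulation +€218B
So the change in reserve balances that commercial banks hold at the ECB is +€207 billion.

+€207 billion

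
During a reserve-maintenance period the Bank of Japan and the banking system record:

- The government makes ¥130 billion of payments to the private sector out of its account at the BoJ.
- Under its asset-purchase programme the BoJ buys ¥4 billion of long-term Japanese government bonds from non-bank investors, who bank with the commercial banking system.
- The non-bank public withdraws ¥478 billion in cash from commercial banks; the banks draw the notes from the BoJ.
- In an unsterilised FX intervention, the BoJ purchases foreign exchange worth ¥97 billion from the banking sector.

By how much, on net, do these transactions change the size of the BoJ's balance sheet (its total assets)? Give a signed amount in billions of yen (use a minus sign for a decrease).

Government spending ¥130 billion: only the composition of liabilities changes → 0.
Asset purchase (from non-banks) ¥4 billion: a BoJ asset is acquired → +¥4B.
Currency withdrawal ¥478 billion: only the composition of liabilities changes → 0.
FX purchase ¥97 billion: a BoJ asset is acquired → +¥97B.
Net: 0 + 4 + 0 + 97 = +¥101 billion.

+¥101 billion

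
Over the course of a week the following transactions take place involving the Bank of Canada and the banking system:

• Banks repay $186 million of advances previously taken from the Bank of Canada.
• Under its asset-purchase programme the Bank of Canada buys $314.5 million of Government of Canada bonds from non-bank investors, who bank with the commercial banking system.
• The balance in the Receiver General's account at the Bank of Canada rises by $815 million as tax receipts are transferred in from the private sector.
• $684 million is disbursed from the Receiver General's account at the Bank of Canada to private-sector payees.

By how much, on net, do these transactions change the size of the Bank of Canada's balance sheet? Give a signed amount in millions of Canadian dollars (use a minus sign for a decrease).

Discount-window repayment $186 million: a Bank of Canada asset is shed → −$186M.
Asset purchase (from non-banks) $314.5 million: a Bank of Canada asset is acquired → +$314.5M.
Government account inflow $815 million: only the composition of liabilities changes → 0.
Government spending $684 million: only the composition of liabilities changes → 0.
Net: −186 + 314.5 + 0 + 0 = +$128.5 million.

+$128.5 million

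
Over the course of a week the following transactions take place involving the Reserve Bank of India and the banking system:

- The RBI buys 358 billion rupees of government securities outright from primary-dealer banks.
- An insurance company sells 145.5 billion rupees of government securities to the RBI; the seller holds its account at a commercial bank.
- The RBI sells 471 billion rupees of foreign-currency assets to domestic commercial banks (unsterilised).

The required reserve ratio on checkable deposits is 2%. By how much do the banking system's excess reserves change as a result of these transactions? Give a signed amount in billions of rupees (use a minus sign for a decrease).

+29.59 billion

OMO purchase (from banks) 358 billion rupees: reserves +358B, deposits 0.
Asset purchase (from non-banks) 145.5 billion rupees: reserves +145.5B, deposits +145.5B.
FX sale 471 billion rupees: reserves −471B, deposits 0.
Totals: Δreserves = +32.5B, Δdeposits = +145.5B.
Δrequired reserves = 2% × +145.5B = +2.91B.
Δexcess reserves = Δreserves − Δrequired = +32.5B − (+2.91B) = +29.59 billion.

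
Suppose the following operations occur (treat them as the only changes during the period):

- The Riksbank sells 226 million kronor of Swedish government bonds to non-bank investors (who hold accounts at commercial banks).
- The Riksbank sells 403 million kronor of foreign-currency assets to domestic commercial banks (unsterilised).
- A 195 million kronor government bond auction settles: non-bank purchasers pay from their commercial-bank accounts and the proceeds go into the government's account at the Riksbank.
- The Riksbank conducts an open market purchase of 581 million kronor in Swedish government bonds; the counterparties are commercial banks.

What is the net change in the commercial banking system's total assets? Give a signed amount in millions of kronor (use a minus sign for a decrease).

Asset sale (to non-banks) 226 million kronor: bank balance sheets shrink → −226M.
FX sale 403 million kronor: just an asset swap on bank balance sheets → 0.
Government account inflow 195 million kronor: bank balance sheets shrink → −195M.
OMO purchase (from banks) 581 million kronor: just an asset swap on bank balance sheets → 0.
Net: −226 + 0 − 195 + 0 = -421 million.

-421 million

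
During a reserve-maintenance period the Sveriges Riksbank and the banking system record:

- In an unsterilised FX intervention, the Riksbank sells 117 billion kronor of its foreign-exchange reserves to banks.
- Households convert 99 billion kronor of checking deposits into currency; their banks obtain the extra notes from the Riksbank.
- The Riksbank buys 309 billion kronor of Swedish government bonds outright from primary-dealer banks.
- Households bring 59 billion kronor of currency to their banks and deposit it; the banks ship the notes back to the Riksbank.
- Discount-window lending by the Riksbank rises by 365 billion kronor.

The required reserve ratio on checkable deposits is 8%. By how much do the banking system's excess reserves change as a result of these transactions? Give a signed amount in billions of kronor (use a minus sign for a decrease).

FX sale 117 billion kronor: reserves −117B, deposits 0.
Currency withdrawal 99 billion kronor: reserves −99B, deposits −99B.
OMO purchase (from banks) 309 billion kronor: reserves +309B, deposits 0.
Currency deposit 59 billion kronor: reserves +59B, deposits +59B.
Discount-window loan 365 billion kronor: reserves +365B, deposits 0.
Totals: Δreserves = +517B, Δdeposits = −40B.
Δrequired reserves = 8% × −40B = −3.2B.
Δexcess reserves = Δreserves − Δrequired = +517B − (−3.2B) = +520.2 billion.

+520.2 billion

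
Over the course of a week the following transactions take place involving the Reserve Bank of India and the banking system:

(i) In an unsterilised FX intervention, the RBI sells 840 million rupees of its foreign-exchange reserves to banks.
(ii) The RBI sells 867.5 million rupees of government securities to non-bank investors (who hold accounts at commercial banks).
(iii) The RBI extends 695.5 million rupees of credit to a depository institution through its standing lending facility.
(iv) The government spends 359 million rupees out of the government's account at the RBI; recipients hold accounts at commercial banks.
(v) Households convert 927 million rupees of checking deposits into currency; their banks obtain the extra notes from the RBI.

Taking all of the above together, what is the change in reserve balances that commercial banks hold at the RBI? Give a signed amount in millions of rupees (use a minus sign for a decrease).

FX sale 840 million rupees: the buying banks pay out of their reserve balances → −840M.
Asset sale (to non-banks) 867.5 million rupees: the non-bank buyers' banks settle from reserves → −867.5M.
Discount-window loan 695.5 million rupees: the loan is credited to the bank's reserve account → +695.5M.
Government spending 359 million rupees: government payments flow into bank reserve accounts → +359M.
Currency withdrawal 927 million rupees: banks swap reserves for currency → −927M.
Net: −840 − 867.5 + 695.5 + 359 − 927 = -1580 million.

-1580 million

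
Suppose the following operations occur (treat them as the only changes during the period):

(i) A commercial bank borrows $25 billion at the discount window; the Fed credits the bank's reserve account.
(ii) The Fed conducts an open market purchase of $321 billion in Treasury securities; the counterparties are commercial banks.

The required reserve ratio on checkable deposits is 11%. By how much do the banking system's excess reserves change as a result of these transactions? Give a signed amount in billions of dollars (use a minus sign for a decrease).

+$346 billion

Discount-window loan $25 billion: reserves +$25B, deposits 0.
OMO purchase (from banks) $321 billion: reserves +$321B, deposits 0.
Totals: Δreserves = +$346B, Δdeposits = 0.
Δrequired reserves = 11% × 0 = 0.
Δexcess reserves = Δreserves − Δrequired = +$346B − (0) = +$346 billion.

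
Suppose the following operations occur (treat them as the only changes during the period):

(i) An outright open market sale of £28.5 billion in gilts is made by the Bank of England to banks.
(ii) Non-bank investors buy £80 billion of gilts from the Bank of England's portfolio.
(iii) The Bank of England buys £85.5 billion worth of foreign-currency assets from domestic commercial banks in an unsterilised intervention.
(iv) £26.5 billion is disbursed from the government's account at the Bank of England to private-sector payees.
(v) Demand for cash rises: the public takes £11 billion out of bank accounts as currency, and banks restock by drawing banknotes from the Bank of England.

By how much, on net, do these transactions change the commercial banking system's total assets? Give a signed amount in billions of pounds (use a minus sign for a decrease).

OMO sale (to banks) £28.5 billion: just an asset swap on bank balance sheets → 0.
Asset sale (to non-banks) £80 billion: bank balance sheets shrink → −£80B.
FX purchase £85.5 billion: just an asset swap on bank balance sheets → 0.
Government spending £26.5 billion: bank balance sheets expand → +£26.5B.
Currency withdrawal £11 billion: bank balance sheets shrink → −£11B.
Net: 0 − 80 + 0 + 26.5 − 11 = -£64.5 billion.

-£64.5 billion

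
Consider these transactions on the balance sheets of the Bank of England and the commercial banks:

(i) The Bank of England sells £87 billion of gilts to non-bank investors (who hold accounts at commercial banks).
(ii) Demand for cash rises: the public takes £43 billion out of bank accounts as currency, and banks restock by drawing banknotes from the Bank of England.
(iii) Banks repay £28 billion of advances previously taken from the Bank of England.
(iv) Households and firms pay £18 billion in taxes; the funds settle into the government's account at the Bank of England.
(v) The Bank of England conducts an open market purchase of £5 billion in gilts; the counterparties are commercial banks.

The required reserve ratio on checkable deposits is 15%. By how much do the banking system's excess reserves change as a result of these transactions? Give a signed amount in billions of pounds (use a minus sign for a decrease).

-£148.8 billion

Asset sale (to non-banks) £87 billion: reserves −£87B, deposits −£87B.
Currency withdrawal £43 billion: reserves −£43B, deposits −£43B.
Discount-window repayment £28 billion: reserves −£28B, deposits 0.
Government account inflow £18 billion: reserves −£18B, deposits −£18B.
OMO purchase (from banks) £5 billion: reserves +£5B, deposits 0.
Totals: Δreserves = −£171B, Δdeposits = −£148B.
Δrequired reserves = 15% × −£148B = −£22.2B.
Δexcess reserves = Δreserves − Δrequired = −£171B − (−£22.2B) = -£148.8 billion.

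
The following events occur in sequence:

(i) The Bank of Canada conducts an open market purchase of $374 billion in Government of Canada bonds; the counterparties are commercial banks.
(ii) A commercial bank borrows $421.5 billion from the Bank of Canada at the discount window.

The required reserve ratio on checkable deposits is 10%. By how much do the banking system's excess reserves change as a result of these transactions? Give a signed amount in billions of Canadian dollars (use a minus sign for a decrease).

+$795.5 billion

OMO purchase (from banks) $374 billion: reserves +$374B, deposits 0.
Discount-window loan $421.5 billion: reserves +$421.5B, deposits 0.
Totals: Δreserves = +$795.5B, Δdeposits = 0.
Δrequired reserves = 10% × 0 = 0.
Δexcess reserves = Δreserves − Δrequired = +$795.5B − (0) = +$795.5 billion.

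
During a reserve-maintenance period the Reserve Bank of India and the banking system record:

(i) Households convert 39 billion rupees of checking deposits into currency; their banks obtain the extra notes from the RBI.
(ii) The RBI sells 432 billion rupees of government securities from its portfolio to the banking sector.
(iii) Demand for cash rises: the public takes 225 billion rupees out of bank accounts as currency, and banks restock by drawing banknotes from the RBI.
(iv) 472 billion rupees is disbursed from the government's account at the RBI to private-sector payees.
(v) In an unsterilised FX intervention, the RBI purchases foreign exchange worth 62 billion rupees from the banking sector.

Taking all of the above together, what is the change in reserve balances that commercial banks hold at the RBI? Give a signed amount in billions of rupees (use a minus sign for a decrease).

-162 billion

Currency withdrawal 39 billion rupees: banks swap reserves for currency → −39B.
OMO sale (to banks) 432 billion rupees: the buying banks pay out of their reserve balances → −432B.
Currency withdrawal 225 billion rupees: banks swap reserves for currency → −225B.
Government spending 472 billion rupees: government payments flow into bank reserve accounts → +472B.
FX purchase 62 billion rupees: the RBI pays by crediting reserve accounts → +62B.
Net: −39 − 432 − 225 + 472 + 62 = -162 billion.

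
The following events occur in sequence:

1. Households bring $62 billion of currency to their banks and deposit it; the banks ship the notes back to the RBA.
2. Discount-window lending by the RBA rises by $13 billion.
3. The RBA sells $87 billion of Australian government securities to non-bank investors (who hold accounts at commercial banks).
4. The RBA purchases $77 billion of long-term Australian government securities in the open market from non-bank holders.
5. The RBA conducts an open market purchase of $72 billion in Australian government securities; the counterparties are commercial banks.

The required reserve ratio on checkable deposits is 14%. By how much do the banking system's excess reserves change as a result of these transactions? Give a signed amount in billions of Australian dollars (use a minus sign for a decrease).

+$129.72 billion

Currency deposit $62 billion: reserves +$62B, deposits +$62B.
Discount-window loan $13 billion: reserves +$13B, deposits 0.
Asset sale (to non-banks) $87 billion: reserves −$87B, deposits −$87B.
Asset purchase (from non-banks) $77 billion: reserves +$77B, deposits +$77B.
OMO purchase (from banks) $72 billion: reserves +$72B, deposits 0.
Totals: Δreserves = +$137B, Δdeposits = +$52B.
Δrequired reserves = 14% × +$52B = +$7.28B.
Δexcess reserves = Δreserves − Δrequired = +$137B − (+$7.28B) = +$129.72 billion.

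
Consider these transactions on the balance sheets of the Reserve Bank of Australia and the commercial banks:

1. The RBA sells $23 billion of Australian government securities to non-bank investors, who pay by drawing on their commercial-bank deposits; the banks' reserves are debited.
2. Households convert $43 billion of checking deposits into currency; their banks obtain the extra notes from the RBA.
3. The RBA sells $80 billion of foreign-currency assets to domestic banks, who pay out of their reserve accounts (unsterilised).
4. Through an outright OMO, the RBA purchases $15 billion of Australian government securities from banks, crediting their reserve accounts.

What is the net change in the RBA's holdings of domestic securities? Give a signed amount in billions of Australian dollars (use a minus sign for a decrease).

-$8 billion

RBA balance sheet:
  Assets:      Securities −$8B, Foreign assets −$80B
  Liabilities: Bank reserves −$131B, Currency in circulation +$43B
Commercial banking system:
  Assets:      Reserves at CB −$131B, Securities −$15B, Foreign assets +$80B
  Liabilities: Checkable deposits −$66B
So the change in the RBA's holdings of domestic securities is -$8 billion.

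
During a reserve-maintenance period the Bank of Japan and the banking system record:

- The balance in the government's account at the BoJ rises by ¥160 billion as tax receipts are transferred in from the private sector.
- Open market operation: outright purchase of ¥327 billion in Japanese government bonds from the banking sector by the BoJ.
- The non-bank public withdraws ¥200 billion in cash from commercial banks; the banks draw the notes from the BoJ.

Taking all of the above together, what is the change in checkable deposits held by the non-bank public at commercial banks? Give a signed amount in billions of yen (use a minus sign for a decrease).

BoJ balance sheet:
  Assets:      Securities +¥327B
  Liabilities: Bank reserves −¥33B, Currency in circulation +¥200B, Government deposits +¥160B
Commercial banking system:
  Assets:      Reserves at CB −¥33B, Securities −¥327B
  Liabilities: Checkable deposits −¥360B
So the change in checkable deposits held by the non-bank public at commercial banks is -¥360 billion.

-¥360 billion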